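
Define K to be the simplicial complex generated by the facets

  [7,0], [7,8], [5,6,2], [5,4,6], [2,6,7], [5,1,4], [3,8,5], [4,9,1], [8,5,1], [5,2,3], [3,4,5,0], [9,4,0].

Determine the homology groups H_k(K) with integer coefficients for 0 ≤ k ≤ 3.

H_0 = Z,  H_1 = Z^2,  H_2 = 0,  H_3 = 0.

Order the vertices as 0 < 1 < 2 < 3 < 4 < 5 < 6 < 7 < 8 < 9. Listing each simplex with vertices in this order, K has dimension 3 with simplices:

  0-simplices (10): [0], [1], [2], [3], [4], [5], [6], [7], [8], [9]
  1-simplices (23): [0,3], [0,4], [0,5], [0,7], [0,9], [1,4], [1,5], [1,8], [1,9], [2,3], [2,5], [2,6], [2,7], [3,4], [3,5], [3,8], [4,5], [4,6], [4,9], [5,6], [5,8], [6,7], [7,8]
  2-simplices (13): [0,3,4], [0,3,5], [0,4,5], [0,4,9], [1,4,5], [1,4,9], [1,5,8], [2,3,5], [2,5,6], [2,6,7], [3,4,5], [3,5,8], [4,5,6]
  3-simplices (1): [0,3,4,5]

Hence C_0 ≅ Z^10, C_1 ≅ Z^23, C_2 ≅ Z^13, C_3 ≅ Z^1.

∂_1: C_1 → C_0 maps an edge to its endpoints' difference, ∂[p,q] = q − p.
The resulting 10×23 matrix has rank 9, and its Smith normal form has invariant factors (1,1,1,1,1,1,1,1,1).

Boundary ∂_2: C_2 → C_1 sends each 2-simplex [p,q,r] to [q,r] − [p,r] + [p,q]. For instance
  ∂[2,3,5] = [3,5] − [2,5] + [2,3],
  ∂[2,6,7] = [6,7] − [2,7] + [2,6].
The resulting 23×13 matrix has rank 12, and its Smith normal form has invariant factors (1,1,1,1,1,1,1,1,1,1,1,1).

The boundary map ∂_3: C_3 → C_2 sends each 3-simplex σ to the alternating sum Σ_i (−1)^i (σ with its i-th vertex removed). For instance
  ∂[0,3,4,5] = [3,4,5] − [0,4,5] + [0,3,5] − [0,3,4].
The resulting 13×1 matrix has rank 1, and its Smith normal form has invariant factors (1).

Computing H_k = (kernel of ∂_k) / (image of ∂_{k+1}):

  H_0: rank C_0 − rank ∂_1 = 10 − 9 = 1, and the invariant factors of ∂_1 are all 1, so H_0 ≅ Z.
  H_1: rank ker ∂_1 − rank ∂_2 = (23 − 9) − 12 = 2, and the invariant factors of ∂_2 are all 1, so H_1 ≅ Z^2.
  H_2: rank ker ∂_2 − rank ∂_3 = (13 − 12) − 1 = 0, and the invariant factors of ∂_3 are all 1, so H_2 ≅ 0.
  H_3: rank ker ∂_3 − rank ∂_4 = (1 − 1) − 0 = 0, and there is no ∂_4, so H_3 ≅ 0.

As a check, the Euler characteristic is 10 − 23 + 13 − 1 = -1, which agrees with 1 − 2 + 0 − 0 = -1.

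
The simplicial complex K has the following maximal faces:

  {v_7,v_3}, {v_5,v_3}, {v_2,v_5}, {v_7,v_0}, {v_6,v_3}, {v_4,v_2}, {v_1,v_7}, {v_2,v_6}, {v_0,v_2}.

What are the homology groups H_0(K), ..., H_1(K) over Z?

Fix the vertex order v_0 < v_1 < v_2 < v_3 < v_4 < v_5 < v_6 < v_7 and write every simplex with vertices in increasing order. Then dim K = 1 and the simplices of K are:

  0-simplices (8): [v_0], [v_1], [v_2], [v_3], [v_4], [v_5], [v_6], [v_7]
  1-simplices (9): [v_0,v_2], [v_0,v_7], [v_1,v_7], [v_2,v_4], [v_2,v_5], [v_2,v_6], [v_3,v_5], [v_3,v_6], [v_3,v_7]

giving chain groups C_0 ≅ Z^8, C_1 ≅ Z^9.

∂_1: C_1 → C_0 maps an edge to its endpoints' difference, ∂[p,q] = q − p.
The 8×9 boundary matrix has rank 7 and Smith normal form diag(1,1,1,1,1,1,1).

From H_k ≅ ker(∂_k) / im(∂_{k+1}) we obtain:

  H_0: rank C_0 − rank ∂_1 = 8 − 7 = 1, and the invariant factors of ∂_1 are all 1, so H_0 ≅ Z.
  H_1: rank ker ∂_1 − rank ∂_2 = (9 − 7) − 0 = 2, and there is no ∂_2, so H_1 ≅ Z^2.

H_0 ≅ Z,  H_1 ≅ Z^2.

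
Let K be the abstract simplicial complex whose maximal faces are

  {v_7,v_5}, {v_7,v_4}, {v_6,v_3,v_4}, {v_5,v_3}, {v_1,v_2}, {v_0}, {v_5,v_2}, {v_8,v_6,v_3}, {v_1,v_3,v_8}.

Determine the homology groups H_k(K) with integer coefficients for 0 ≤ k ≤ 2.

Take the total order v_0 < v_1 < v_2 < v_3 < v_4 < v_5 < v_6 < v_7 < v_8 on the vertex set. Then K (dimension 2) consists of the simplices:

  0-simplices (9): [v_0], [v_1], [v_2], [v_3], [v_4], [v_5], [v_6], [v_7], [v_8]
  1-simplices (12): [v_1,v_2], [v_1,v_3], [v_1,v_8], [v_2,v_5], [v_3,v_4], [v_3,v_5], [v_3,v_6], [v_3,v_8], [v_4,v_6], [v_4,v_7], [v_5,v_7], [v_6,v_8]
  2-simplices (3): [v_1,v_3,v_8], [v_3,v_4,v_6], [v_3,v_6,v_8]

giving chain groups C_0 ≅ Z^9, C_1 ≅ Z^12, C_2 ≅ Z^3.

The boundary map ∂_1: C_1 → C_0 is given by ∂[p,q] = [q] − [p]. For instance
  ∂[v_3,v_8] = [v_8] − [v_3].
As a 9×12 matrix over Z this has rank 7, with invariant factors (1,1,1,1,1,1,1).

∂_2: C_2 → C_1 acts by ∂[p,q,r] = [q,r] − [p,r] + [p,q]. For instance
  ∂[v_1,v_3,v_8] = [v_3,v_8] − [v_1,v_8] + [v_1,v_3],
  ∂[v_3,v_4,v_6] = [v_4,v_6] − [v_3,v_6] + [v_3,v_4].
The 12×3 boundary matrix has rank 3 and Smith normal form diag(1,1,1).

From H_k ≅ ker(∂_k) / im(∂_{k+1}) we obtain:

  H_0: rank C_0 − rank ∂_1 = 9 − 7 = 2, and the invariant factors of ∂_1 are all 1, so H_0 = Z^2.
  H_1: rank ker ∂_1 − rank ∂_2 = (12 − 7) − 3 = 2, and the invariant factors of ∂_2 are all 1, so H_1 = Z^2.
  H_2: rank ker ∂_2 − rank ∂_3 = (3 − 3) − 0 = 0, and there is no ∂_3, so H_2 = 0.

As a check, the Euler characteristic is 9 − 12 + 3 = 0, which agrees with 2 − 2 + 0 = 0.

H_0 ≅ Z^2,  H_1 ≅ Z^2,  H_2 = 0.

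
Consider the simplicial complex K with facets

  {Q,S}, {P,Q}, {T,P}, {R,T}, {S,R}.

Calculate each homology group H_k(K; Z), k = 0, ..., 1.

Fix the vertex order P < Q < R < S < T and write every simplex with vertices in increasing order. Then dim K = 1 and the simplices of K are:

  0-simplices (5): P, Q, R, S, T
  1-simplices (5): PQ, PT, QS, RS, RT

so the chain groups are C_0 ≅ Z^5, C_1 ≅ Z^5.

∂_1: C_1 → C_0 is given by ∂[p,q] = [q] − [p].
This gives a 5×5 integer matrix of rank 4; reducing to Smith normal form yields diagonal entries (1,1,1,1).

Now H_k = ker ∂_k / im ∂_{k+1}, so:

  H_0: rank C_0 − rank ∂_1 = 5 − 4 = 1, and the invariant factors of ∂_1 are all 1, so H_0 ≅ Z.
  H_1: rank ker ∂_1 − rank ∂_2 = (5 − 4) − 0 = 1, and there is no ∂_2, so H_1 ≅ Z.

H_0 = Z,  H_1 = Z.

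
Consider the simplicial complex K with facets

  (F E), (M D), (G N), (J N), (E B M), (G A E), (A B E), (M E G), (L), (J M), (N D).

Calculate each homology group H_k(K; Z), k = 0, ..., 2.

Order the vertices as A < B < D < E < F < G < J < L < M < N. Listing each simplex with vertices in this order, K has dimension 2 with simplices:

  0-simplices (10): A, B, D, E, F, G, J, L, M, N
  1-simplices (14): AB, AE, AG, BE, BM, DM, DN, EF, EG, EM, GM, GN, JM, JN
  2-simplices (4): ABE, AEG, BEM, EGM

Hence C_0 ≅ Z^10, C_1 ≅ Z^14, C_2 ≅ Z^4.

Boundary ∂_1: C_1 → C_0 maps an edge to its endpoints' difference, ∂[p,q] = q − p. For instance
  ∂DN = N − D.
The resulting 10×14 matrix has rank 8, and its Smith normal form has invariant factors (1,1,1,1,1,1,1,1).

Boundary ∂_2: C_2 → C_1 sends each 2-simplex [p,q,r] to [q,r] − [p,r] + [p,q]. For instance
  ∂EGM = GM − EM + EG,
  ∂BEM = EM − BM + BE.
As a 14×4 matrix over Z this has rank 4, with invariant factors (1,1,1,1).

Computing H_k = (kernel of ∂_k) / (image of ∂_{k+1}):

  H_0: rank C_0 − rank ∂_1 = 10 − 8 = 2, and the invariant factors of ∂_1 are all 1, so H_0 ≅ Z^2.
  H_1: rank ker ∂_1 − rank ∂_2 = (14 − 8) − 4 = 2, and the invariant factors of ∂_2 are all 1, so H_1 ≅ Z^2.
  H_2: rank ker ∂_2 − rank ∂_3 = (4 − 4) − 0 = 0, and there is no ∂_3, so H_2 ≅ 0.

H_0 = Z^2,  H_1 = Z^2,  H_2 = 0.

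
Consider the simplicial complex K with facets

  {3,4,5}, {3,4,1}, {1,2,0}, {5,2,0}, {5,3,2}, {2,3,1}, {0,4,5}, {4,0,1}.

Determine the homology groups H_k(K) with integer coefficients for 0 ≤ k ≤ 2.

We work with the vertex ordering 0 < 1 < 2 < 3 < 4 < 5. The simplices of K, each written with vertices in increasing order, are:

  0-simplices (6): [0], [1], [2], [3], [4], [5]
  1-simplices (12): [0,1], [0,2], [0,4], [0,5], [1,2], [1,3], [1,4], [2,3], [2,5], [3,4], [3,5], [4,5]
  2-simplices (8): [0,1,2], [0,1,4], [0,2,5], [0,4,5], [1,2,3], [1,3,4], [2,3,5], [3,4,5]

giving chain groups C_0 ≅ Z^6, C_1 ≅ Z^12, C_2 ≅ Z^8.

Boundary ∂_1: C_1 → C_0 maps an edge to its endpoints' difference, ∂[p,q] = q − p.
The resulting 6×12 matrix has rank 5, and its Smith normal form has invariant factors (1,1,1,1,1).

Boundary ∂_2: C_2 → C_1 maps a triangle to the signed sum of its edges. For instance
  ∂[3,4,5] = [4,5] − [3,5] + [3,4],
  ∂[1,3,4] = [3,4] − [1,4] + [1,3].
This gives a 12×8 integer matrix of rank 7; reducing to Smith normal form yields diagonal entries (1,1,1,1,1,1,1).

Reading off H_k = ker ∂_k / im ∂_{k+1}:

  H_0: rank C_0 − rank ∂_1 = 6 − 5 = 1, and the invariant factors of ∂_1 are all 1, so H_0 ≅ Z.
  H_1: rank ker ∂_1 − rank ∂_2 = (12 − 5) − 7 = 0, and the invariant factors of ∂_2 are all 1, so H_1 ≅ 0.
  H_2: rank ker ∂_2 − rank ∂_3 = (8 − 7) − 0 = 1, and there is no ∂_3, so H_2 ≅ Z.

H_0 ≅ Z,  H_1 = 0,  H_2 ≅ Z.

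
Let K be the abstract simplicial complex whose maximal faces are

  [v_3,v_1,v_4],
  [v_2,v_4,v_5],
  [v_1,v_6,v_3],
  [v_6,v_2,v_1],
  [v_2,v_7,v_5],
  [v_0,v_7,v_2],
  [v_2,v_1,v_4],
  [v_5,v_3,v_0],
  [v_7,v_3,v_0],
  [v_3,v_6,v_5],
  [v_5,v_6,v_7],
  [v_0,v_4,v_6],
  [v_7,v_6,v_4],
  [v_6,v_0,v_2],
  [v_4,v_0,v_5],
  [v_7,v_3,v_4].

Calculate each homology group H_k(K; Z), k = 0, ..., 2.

H_0 ≅ Z,  H_1 ≅ Z^2,  H_2 ≅ Z.

We work with the vertex ordering v_0 < v_1 < v_2 < v_3 < v_4 < v_5 < v_6 < v_7. The simplices of K, each written with vertices in increasing order, are:

  0-simplices (8): [v_0], [v_1], [v_2], [v_3], [v_4], [v_5], [v_6], [v_7]
  1-simplices (24): (24 of them)
  2-simplices (16): (16 of them)

Hence C_0 ≅ Z^8, C_1 ≅ Z^24, C_2 ≅ Z^16.

The boundary map ∂_1: C_1 → C_0 is given by ∂[p,q] = [q] − [p]. For instance
  ∂[v_4,v_6] = [v_6] − [v_4].
The resulting 8×24 matrix has rank 7, and its Smith normal form has invariant factors (1,1,1,1,1,1,1).

∂_2: C_2 → C_1 sends each 2-simplex [p,q,r] to [q,r] − [p,r] + [p,q]. For instance
  ∂[v_2,v_5,v_7] = [v_5,v_7] − [v_2,v_7] + [v_2,v_5],
  ∂[v_0,v_2,v_6] = [v_2,v_6] − [v_0,v_6] + [v_0,v_2].
The resulting 24×16 matrix has rank 15, and its Smith normal form has invariant factors (1,1,1,1,1,1,1,1,1,1,1,1,1,1,1).

Computing H_k = (kernel of ∂_k) / (image of ∂_{k+1}):

  H_0: rank C_0 − rank ∂_1 = 8 − 7 = 1, and the invariant factors of ∂_1 are all 1, so H_0 = Z.
  H_1: rank ker ∂_1 − rank ∂_2 = (24 − 7) − 15 = 2, and the invariant factors of ∂_2 are all 1, so H_1 = Z^2.
  H_2: rank ker ∂_2 − rank ∂_3 = (16 − 15) − 0 = 1, and there is no ∂_3, so H_2 = Z.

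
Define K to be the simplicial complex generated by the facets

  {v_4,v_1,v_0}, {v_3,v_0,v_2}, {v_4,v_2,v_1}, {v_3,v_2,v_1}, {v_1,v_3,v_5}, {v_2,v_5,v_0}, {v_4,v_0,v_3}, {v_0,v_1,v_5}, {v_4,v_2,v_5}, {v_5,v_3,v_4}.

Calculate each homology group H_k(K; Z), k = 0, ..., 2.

H_0 ≅ Z,  H_1 ≅ Z/2,  H_2 = 0.

Take the total order v_0 < v_1 < v_2 < v_3 < v_4 < v_5 on the vertex set. Then K (dimension 2) consists of the simplices:

  0-simplices (6): [v_0], [v_1], [v_2], [v_3], [v_4], [v_5]
  1-simplices (15): (15 of them)
  2-simplices (10): [v_0,v_1,v_4], [v_0,v_1,v_5], [v_0,v_2,v_3], [v_0,v_2,v_5], [v_0,v_3,v_4], [v_1,v_2,v_3], [v_1,v_2,v_4], [v_1,v_3,v_5], [v_2,v_4,v_5], [v_3,v_4,v_5]

giving chain groups C_0 ≅ Z^6, C_1 ≅ Z^15, C_2 ≅ Z^10.

Boundary ∂_1: C_1 → C_0 is given by ∂[p,q] = [q] − [p].
This gives a 6×15 integer matrix of rank 5; reducing to Smith normal form yields diagonal entries (1,1,1,1,1).

Boundary ∂_2: C_2 → C_1 sends each 2-simplex [p,q,r] to [q,r] − [p,r] + [p,q]. For instance
  ∂[v_0,v_2,v_5] = [v_2,v_5] − [v_0,v_5] + [v_0,v_2],
  ∂[v_0,v_3,v_4] = [v_3,v_4] − [v_0,v_4] + [v_0,v_3].
As a 15×10 matrix over Z this has rank 10, with invariant factors (1,1,1,1,1,1,1,1,1,2).

Now H_k = ker ∂_k / im ∂_{k+1}, so:

  H_0: rank C_0 − rank ∂_1 = 6 − 5 = 1, and the invariant factors of ∂_1 are all 1, so H_0 ≅ Z.
  H_1: rank ker ∂_1 − rank ∂_2 = (15 − 5) − 10 = 0, and ∂_2 has invariant factor 2 > 1, so H_1 ≅ Z/2.
  H_2: rank ker ∂_2 − rank ∂_3 = (10 − 10) − 0 = 0, and there is no ∂_3, so H_2 ≅ 0.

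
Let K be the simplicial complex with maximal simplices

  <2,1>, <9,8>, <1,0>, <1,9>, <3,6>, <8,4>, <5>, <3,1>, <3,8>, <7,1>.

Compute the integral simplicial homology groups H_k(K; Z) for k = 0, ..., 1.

K has 10 vertices, 9 edges.
rank ∂_0 = 0, rank ∂_1 = 8 ⇒ b_0 = 10 − 0 − 8 = 2; all invariant factors of ∂_1 are 1 so no torsion. So H_0 = Z^2.
rank ∂_1 = 8, rank ∂_2 = 0 ⇒ b_1 = 9 − 8 − 0 = 1. So H_1 = Z.

H_0 ≅ Z^2,  H_1 ≅ Z.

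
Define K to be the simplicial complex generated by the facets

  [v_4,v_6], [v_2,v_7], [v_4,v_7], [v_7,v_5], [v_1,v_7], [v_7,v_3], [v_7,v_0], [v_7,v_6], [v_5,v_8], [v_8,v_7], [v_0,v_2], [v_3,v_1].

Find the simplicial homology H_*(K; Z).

Order the vertices as v_0 < v_1 < v_2 < v_3 < v_4 < v_5 < v_6 < v_7 < v_8. Listing each simplex with vertices in this order, K has dimension 1 with simplices:

  0-simplices (9): [v_0], [v_1], [v_2], [v_3], [v_4], [v_5], [v_6], [v_7], [v_8]
  1-simplices (12): [v_0,v_2], [v_0,v_7], [v_1,v_3], [v_1,v_7], [v_2,v_7], [v_3,v_7], [v_4,v_6], [v_4,v_7], [v_5,v_7], [v_5,v_8], [v_6,v_7], [v_7,v_8]

so the chain groups are C_0 ≅ Z^9, C_1 ≅ Z^12.

Boundary ∂_1: C_1 → C_0 maps an edge to its endpoints' difference, ∂[p,q] = q − p. For instance
  ∂[v_5,v_7] = [v_7] − [v_5].
This gives a 9×12 integer matrix of rank 8; reducing to Smith normal form yields diagonal entries (1,1,1,1,1,1,1,1).

Now H_k = ker ∂_k / im ∂_{k+1}, so:

  H_0: rank C_0 − rank ∂_1 = 9 − 8 = 1, and the invariant factors of ∂_1 are all 1, so H_0 = Z.
  H_1: rank ker ∂_1 − rank ∂_2 = (12 − 8) − 0 = 4, and there is no ∂_2, so H_1 = Z^4.

(K is a triangulation of a wedge of 4 circles.)

H_0 = Z,  H_1 = Z^4.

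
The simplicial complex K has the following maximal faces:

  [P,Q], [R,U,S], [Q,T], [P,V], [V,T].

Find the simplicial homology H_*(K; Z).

H_0 ≅ Z^2,  H_1 ≅ Z,  H_2 = 0.

K has 7 vertices, 7 edges, 1 triangle.
rank ∂_0 = 0, rank ∂_1 = 5 ⇒ b_0 = 7 − 0 − 5 = 2; all invariant factors of ∂_1 are 1 so no torsion. So H_0 ≅ Z^2.
rank ∂_1 = 5, rank ∂_2 = 1 ⇒ b_1 = 7 − 5 − 1 = 1; all invariant factors of ∂_2 are 1 so no torsion. So H_1 ≅ Z.
rank ∂_2 = 1, rank ∂_3 = 0 ⇒ b_2 = 1 − 1 − 0 = 0. So H_2 ≅ 0.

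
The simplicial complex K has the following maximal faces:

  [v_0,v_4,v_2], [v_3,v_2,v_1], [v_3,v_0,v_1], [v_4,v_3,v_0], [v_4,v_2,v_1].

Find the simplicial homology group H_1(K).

K has 5 vertices, 10 edges, 5 triangles.
rank ∂_1 = 4, rank ∂_2 = 5 ⇒ b_1 = 10 − 4 − 5 = 1; all invariant factors of ∂_2 are 1 so no torsion. So H_1 ≅ Z.

H_1 ≅ Z.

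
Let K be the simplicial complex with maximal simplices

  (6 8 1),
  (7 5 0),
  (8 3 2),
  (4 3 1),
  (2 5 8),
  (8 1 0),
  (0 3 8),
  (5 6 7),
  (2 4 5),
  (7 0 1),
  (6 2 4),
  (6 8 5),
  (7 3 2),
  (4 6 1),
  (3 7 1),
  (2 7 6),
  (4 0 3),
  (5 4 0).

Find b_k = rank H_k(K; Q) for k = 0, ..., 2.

b_0 = 1, b_1 = 1, b_2 = 0.

Order the vertices as 0 < 1 < 2 < 3 < 4 < 5 < 6 < 7 < 8. Listing each simplex with vertices in this order, K has dimension 2 with simplices:

  0-simplices (9): [0], [1], [2], [3], [4], [5], [6], [7], [8]
  1-simplices (27): (27 of them)
  2-simplices (18): [0,1,7], [0,1,8], [0,3,4], [0,3,8], [0,4,5], [0,5,7], [1,3,4], [1,3,7], [1,4,6], [1,6,8], [2,3,7], [2,3,8], [2,4,5], [2,4,6], [2,5,8], [2,6,7], [5,6,7], [5,6,8]

Hence C_0 ≅ Z^9, C_1 ≅ Z^27, C_2 ≅ Z^18.

Boundary ∂_1: C_1 → C_0 maps an edge to its endpoints' difference, ∂[p,q] = q − p.
The 9×27 boundary matrix has rank 8 and Smith normal form diag(1,1,1,1,1,1,1,1).

The boundary map ∂_2: C_2 → C_1 sends each 2-simplex [p,q,r] to [q,r] − [p,r] + [p,q]. For instance
  ∂[1,4,6] = [4,6] − [1,6] + [1,4],
  ∂[0,1,8] = [1,8] − [0,8] + [0,1].
The 27×18 boundary matrix has rank 18 and Smith normal form diag(1,1,1,1,1,1,1,1,1,1,1,1,1,1,1,1,1,2).

From H_k ≅ ker(∂_k) / im(∂_{k+1}) we obtain:

  H_0: rank C_0 − rank ∂_1 = 9 − 8 = 1, and the invariant factors of ∂_1 are all 1, so H_0 = Z.
  H_1: rank ker ∂_1 − rank ∂_2 = (27 − 8) − 18 = 1, and ∂_2 has invariant factor 2 > 1, so H_1 = Z ⊕ Z/2Z.
  H_2: rank ker ∂_2 − rank ∂_3 = (18 − 18) − 0 = 0, and there is no ∂_3, so H_2 = 0.

(K is a triangulation of the Klein bottle.)

Hence the Betti numbers are b_0 = 1, b_1 = 1, b_2 = 0.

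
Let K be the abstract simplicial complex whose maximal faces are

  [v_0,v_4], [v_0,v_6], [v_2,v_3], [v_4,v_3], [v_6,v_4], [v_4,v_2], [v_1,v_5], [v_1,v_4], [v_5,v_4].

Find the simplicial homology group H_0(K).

H_0 = Z.

Take the total order v_0 < v_1 < v_2 < v_3 < v_4 < v_5 < v_6 on the vertex set. Then K (dimension 1) consists of the simplices:

  0-simplices (7): [v_0], [v_1], [v_2], [v_3], [v_4], [v_5], [v_6]
  1-simplices (9): [v_0,v_4], [v_0,v_6], [v_1,v_4], [v_1,v_5], [v_2,v_3], [v_2,v_4], [v_3,v_4], [v_4,v_5], [v_4,v_6]

Hence C_0 ≅ Z^7, C_1 ≅ Z^9.

The boundary map ∂_1: C_1 → C_0 maps an edge to its endpoints' difference, ∂[p,q] = q − p. For instance
  ∂[v_0,v_4] = [v_4] − [v_0].
As a 7×9 matrix over Z this has rank 6, with invariant factors (1,1,1,1,1,1).

Now H_k = ker ∂_k / im ∂_{k+1}, so:

  H_0: rank C_0 − rank ∂_1 = 7 − 6 = 1, and the invariant factors of ∂_1 are all 1, so H_0 = Z.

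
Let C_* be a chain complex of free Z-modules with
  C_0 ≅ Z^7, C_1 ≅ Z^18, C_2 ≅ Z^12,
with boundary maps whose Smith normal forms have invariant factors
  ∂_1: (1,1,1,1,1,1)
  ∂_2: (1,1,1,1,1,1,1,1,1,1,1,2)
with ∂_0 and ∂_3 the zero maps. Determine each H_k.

H_0 = Z,  H_1 = Z/2,  H_2 = 0.

H_0: b_0 = 7 − 0 − 6 = 1; torsion from ∂_1 factors > 1: none. So H_0 = Z.
H_1: b_1 = 18 − 6 − 12 = 0; torsion from ∂_2 factors > 1: [2]. So H_1 = Z/2.
H_2: b_2 = 12 − 12 − 0 = 0; torsion from ∂_3 factors > 1: none. So H_2 = 0.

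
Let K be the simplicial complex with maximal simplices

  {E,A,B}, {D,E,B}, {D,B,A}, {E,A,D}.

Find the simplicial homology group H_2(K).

Take the total order A < B < D < E on the vertex set. Then K (dimension 2) consists of the simplices:

  0-simplices (4): A, B, D, E
  1-simplices (6): AB, AD, AE, BD, BE, DE
  2-simplices (4): ABD, ABE, ADE, BDE

so the chain groups are C_0 ≅ Z^4, C_1 ≅ Z^6, C_2 ≅ Z^4.

The boundary map ∂_1: C_1 → C_0 is given by ∂[p,q] = [q] − [p]. For instance
  ∂AE = E − A.
As a 4×6 matrix over Z this has rank 3, with invariant factors (1,1,1).

The boundary map ∂_2: C_2 → C_1 sends each 2-simplex [p,q,r] to [q,r] − [p,r] + [p,q]. For instance
  ∂ABD = BD − AD + AB,
  ∂ABE = BE − AE + AB.
This gives a 6×4 integer matrix of rank 3; reducing to Smith normal form yields diagonal entries (1,1,1).

Reading off H_k = ker ∂_k / im ∂_{k+1}:

  H_2: rank ker ∂_2 − rank ∂_3 = (4 − 3) − 0 = 1, and there is no ∂_3, so H_2 = Z.

H_2 = Z.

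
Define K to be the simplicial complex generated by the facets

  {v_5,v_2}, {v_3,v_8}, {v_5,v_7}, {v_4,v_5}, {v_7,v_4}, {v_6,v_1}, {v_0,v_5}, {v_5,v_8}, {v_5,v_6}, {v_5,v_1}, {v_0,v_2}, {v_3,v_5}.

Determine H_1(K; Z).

H_1 = Z^4.

Order the vertices as v_0 < v_1 < v_2 < v_3 < v_4 < v_5 < v_6 < v_7 < v_8. Listing each simplex with vertices in this order, K has dimension 1 with simplices:

  0-simplices (9): [v_0], [v_1], [v_2], [v_3], [v_4], [v_5], [v_6], [v_7], [v_8]
  1-simplices (12): [v_0,v_2], [v_0,v_5], [v_1,v_5], [v_1,v_6], [v_2,v_5], [v_3,v_5], [v_3,v_8], [v_4,v_5], [v_4,v_7], [v_5,v_6], [v_5,v_7], [v_5,v_8]

so the chain groups are C_0 ≅ Z^9, C_1 ≅ Z^12.

The boundary map ∂_1: C_1 → C_0 maps an edge to its endpoints' difference, ∂[p,q] = q − p.
The 9×12 boundary matrix has rank 8 and Smith normal form diag(1,1,1,1,1,1,1,1).

Computing H_k = (kernel of ∂_k) / (image of ∂_{k+1}):

  H_1: rank ker ∂_1 − rank ∂_2 = (12 − 8) − 0 = 4, and there is no ∂_2, so H_1 = Z^4.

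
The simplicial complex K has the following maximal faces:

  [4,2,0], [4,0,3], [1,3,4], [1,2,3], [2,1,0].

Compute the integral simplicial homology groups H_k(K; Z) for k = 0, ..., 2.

H_0 ≅ Z,  H_1 ≅ Z,  H_2 = 0.

Take the total order 0 < 1 < 2 < 3 < 4 on the vertex set. Then K (dimension 2) consists of the simplices:

  0-simplices (5): [0], [1], [2], [3], [4]
  1-simplices (10): [0,1], [0,2], [0,3], [0,4], [1,2], [1,3], [1,4], [2,3], [2,4], [3,4]
  2-simplices (5): [0,1,2], [0,2,4], [0,3,4], [1,2,3], [1,3,4]

Hence C_0 ≅ Z^5, C_1 ≅ Z^10, C_2 ≅ Z^5.

Boundary ∂_1: C_1 → C_0 is given by ∂[p,q] = [q] − [p]. For instance
  ∂[0,3] = [3] − [0].
This gives a 5×10 integer matrix of rank 4; reducing to Smith normal form yields diagonal entries (1,1,1,1).

The boundary map ∂_2: C_2 → C_1 acts by ∂[p,q,r] = [q,r] − [p,r] + [p,q]. For instance
  ∂[0,3,4] = [3,4] − [0,4] + [0,3],
  ∂[0,2,4] = [2,4] − [0,4] + [0,2].
The 10×5 boundary matrix has rank 5 and Smith normal form diag(1,1,1,1,1).

Reading off H_k = ker ∂_k / im ∂_{k+1}:

  H_0: rank C_0 − rank ∂_1 = 5 − 4 = 1, and the invariant factors of ∂_1 are all 1, so H_0 = Z.
  H_1: rank ker ∂_1 − rank ∂_2 = (10 − 4) − 5 = 1, and the invariant factors of ∂_2 are all 1, so H_1 = Z.
  H_2: rank ker ∂_2 − rank ∂_3 = (5 − 5) − 0 = 0, and there is no ∂_3, so H_2 = 0.

(K is a triangulation of the Möbius band.)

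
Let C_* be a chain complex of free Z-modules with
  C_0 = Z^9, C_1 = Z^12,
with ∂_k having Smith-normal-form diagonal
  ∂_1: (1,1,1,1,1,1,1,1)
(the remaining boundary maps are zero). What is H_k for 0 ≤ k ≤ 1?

H_0: b_0 = 9 − 0 − 8 = 1; torsion from ∂_1 factors > 1: none. So H_0 ≅ Z.
H_1: b_1 = 12 − 8 − 0 = 4; torsion from ∂_2 factors > 1: none. So H_1 ≅ Z^4.

H_0 ≅ Z,  H_1 ≅ Z^4.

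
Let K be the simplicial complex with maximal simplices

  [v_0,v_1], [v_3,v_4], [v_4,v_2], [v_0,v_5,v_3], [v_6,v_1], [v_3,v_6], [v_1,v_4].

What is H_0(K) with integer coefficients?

We work with the vertex ordering v_0 < v_1 < v_2 < v_3 < v_4 < v_5 < v_6. The simplices of K, each written with vertices in increasing order, are:

  0-simplices (7): [v_0], [v_1], [v_2], [v_3], [v_4], [v_5], [v_6]
  1-simplices (9): [v_0,v_1], [v_0,v_3], [v_0,v_5], [v_1,v_4], [v_1,v_6], [v_2,v_4], [v_3,v_4], [v_3,v_5], [v_3,v_6]
  2-simplices (1): [v_0,v_3,v_5]

Hence C_0 ≅ Z^7, C_1 ≅ Z^9, C_2 ≅ Z^1.

∂_1: C_1 → C_0 maps an edge to its endpoints' difference, ∂[p,q] = q − p.
The resulting 7×9 matrix has rank 6, and its Smith normal form has invariant factors (1,1,1,1,1,1).

∂_2: C_2 → C_1 sends each 2-simplex [p,q,r] to [q,r] − [p,r] + [p,q]. For instance
  ∂[v_0,v_3,v_5] = [v_3,v_5] − [v_0,v_5] + [v_0,v_3].
The 9×1 boundary matrix has rank 1 and Smith normal form diag(1).

From H_k ≅ ker(∂_k) / im(∂_{k+1}) we obtain:

  H_0: rank C_0 − rank ∂_1 = 7 − 6 = 1, and the invariant factors of ∂_1 are all 1, so H_0 = Z.

H_0 ≅ Z.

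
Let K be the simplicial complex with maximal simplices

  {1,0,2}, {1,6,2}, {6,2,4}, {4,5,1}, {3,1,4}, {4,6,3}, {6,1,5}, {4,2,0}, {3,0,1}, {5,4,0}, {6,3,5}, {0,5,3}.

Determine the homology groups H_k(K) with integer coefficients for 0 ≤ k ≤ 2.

H_0 ≅ Z,  H_1 ≅ Z/2,  H_2 = 0.

Take the total order 0 < 1 < 2 < 3 < 4 < 5 < 6 on the vertex set. Then K (dimension 2) consists of the simplices:

  0-simplices (7): [0], [1], [2], [3], [4], [5], [6]
  1-simplices (18): [0,1], [0,2], [0,3], [0,4], [0,5], [1,2], [1,3], [1,4], [1,5], [1,6], [2,4], [2,6], [3,4], [3,5], [3,6], [4,5], [4,6], [5,6]
  2-simplices (12): [0,1,2], [0,1,3], [0,2,4], [0,3,5], [0,4,5], [1,2,6], [1,3,4], [1,4,5], [1,5,6], [2,4,6], [3,4,6], [3,5,6]

so the chain groups are C_0 ≅ Z^7, C_1 ≅ Z^18, C_2 ≅ Z^12.

The boundary map ∂_1: C_1 → C_0 sends each edge [p,q] (with p < q) to q − p.
As a 7×18 matrix over Z this has rank 6, with invariant factors (1,1,1,1,1,1).

The boundary map ∂_2: C_2 → C_1 acts by ∂[p,q,r] = [q,r] − [p,r] + [p,q]. For instance
  ∂[1,5,6] = [5,6] − [1,6] + [1,5],
  ∂[0,3,5] = [3,5] − [0,5] + [0,3].
The resulting 18×12 matrix has rank 12, and its Smith normal form has invariant factors (1,1,1,1,1,1,1,1,1,1,1,2).

From H_k ≅ ker(∂_k) / im(∂_{k+1}) we obtain:

  H_0: rank C_0 − rank ∂_1 = 7 − 6 = 1, and the invariant factors of ∂_1 are all 1, so H_0 = Z.
  H_1: rank ker ∂_1 − rank ∂_2 = (18 − 6) − 12 = 0, and ∂_2 has invariant factor 2 > 1, so H_1 = Z/2.
  H_2: rank ker ∂_2 − rank ∂_3 = (12 − 12) − 0 = 0, and there is no ∂_3, so H_2 = 0.

As a check, the Euler characteristic is 7 − 18 + 12 = 1, which agrees with 1 − 0 + 0 = 1.
(K is a triangulation of the real projective plane RP^2.)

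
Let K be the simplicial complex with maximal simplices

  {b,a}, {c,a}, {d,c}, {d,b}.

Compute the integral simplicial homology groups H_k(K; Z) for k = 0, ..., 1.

Order the vertices as a < b < c < d. Listing each simplex with vertices in this order, K has dimension 1 with simplices:

  0-simplices (4): a, b, c, d
  1-simplices (4): ab, ac, bd, cd

giving chain groups C_0 ≅ Z^4, C_1 ≅ Z^4.

The boundary map ∂_1: C_1 → C_0 maps an edge to its endpoints' difference, ∂[p,q] = q − p.
This gives a 4×4 integer matrix of rank 3; reducing to Smith normal form yields diagonal entries (1,1,1).

From H_k ≅ ker(∂_k) / im(∂_{k+1}) we obtain:

  H_0: rank C_0 − rank ∂_1 = 4 − 3 = 1, and the invariant factors of ∂_1 are all 1, so H_0 ≅ Z.
  H_1: rank ker ∂_1 − rank ∂_2 = (4 − 3) − 0 = 1, and there is no ∂_2, so H_1 ≅ Z.

H_0 = Z,  H_1 = Z.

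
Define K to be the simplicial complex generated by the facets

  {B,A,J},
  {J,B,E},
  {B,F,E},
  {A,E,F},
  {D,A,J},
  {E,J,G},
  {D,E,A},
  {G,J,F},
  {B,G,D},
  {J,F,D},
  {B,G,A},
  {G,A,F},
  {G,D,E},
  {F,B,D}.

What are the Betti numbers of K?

Fix the vertex order A < B < D < E < F < G < J and write every simplex with vertices in increasing order. Then dim K = 2 and the simplices of K are:

  0-simplices (7): A, B, D, E, F, G, J
  1-simplices (21): AB, AD, AE, AF, AG, AJ, BD, BE, BF, BG, BJ, DE, DF, DG, DJ, EF, EG, EJ, FG, FJ, GJ
  2-simplices (14): ABG, ABJ, ADE, ADJ, AEF, AFG, BDF, BDG, BEF, BEJ, DEG, DFJ, EGJ, FGJ

so the chain groups are C_0 ≅ Z^7, C_1 ≅ Z^21, C_2 ≅ Z^14.

The boundary map ∂_1: C_1 → C_0 sends each edge [p,q] (with p < q) to q − p. For instance
  ∂BF = F − B.
As a 7×21 matrix over Z this has rank 6, with invariant factors (1,1,1,1,1,1).

Boundary ∂_2: C_2 → C_1 acts by ∂[p,q,r] = [q,r] − [p,r] + [p,q]. For instance
  ∂EGJ = GJ − EJ + EG,
  ∂BDG = DG − BG + BD.
The resulting 21×14 matrix has rank 13, and its Smith normal form has invariant factors (1,1,1,1,1,1,1,1,1,1,1,1,1).

Computing H_k = (kernel of ∂_k) / (image of ∂_{k+1}):

  H_0: rank C_0 − rank ∂_1 = 7 − 6 = 1, and the invariant factors of ∂_1 are all 1, so H_0 = Z.
  H_1: rank ker ∂_1 − rank ∂_2 = (21 − 6) − 13 = 2, and the invariant factors of ∂_2 are all 1, so H_1 = Z^2.
  H_2: rank ker ∂_2 − rank ∂_3 = (14 − 13) − 0 = 1, and there is no ∂_3, so H_2 = Z.

(K is a triangulation of the torus T^2.)

Hence the Betti numbers are b_0 = 1, b_1 = 2, b_2 = 1.

b_0 = 1, b_1 = 2, b_2 = 1.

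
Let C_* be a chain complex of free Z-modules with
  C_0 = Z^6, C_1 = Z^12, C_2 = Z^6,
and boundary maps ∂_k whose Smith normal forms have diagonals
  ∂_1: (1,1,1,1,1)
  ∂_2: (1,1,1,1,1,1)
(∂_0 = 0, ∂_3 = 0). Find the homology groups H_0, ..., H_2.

H_0: b_0 = 6 − 0 − 5 = 1; torsion from ∂_1 factors > 1: none. So H_0 ≅ Z.
H_1: b_1 = 12 − 5 − 6 = 1; torsion from ∂_2 factors > 1: none. So H_1 ≅ Z.
H_2: b_2 = 6 − 6 − 0 = 0; torsion from ∂_3 factors > 1: none. So H_2 ≅ 0.

H_0 ≅ Z,  H_1 ≅ Z,  H_2 = 0.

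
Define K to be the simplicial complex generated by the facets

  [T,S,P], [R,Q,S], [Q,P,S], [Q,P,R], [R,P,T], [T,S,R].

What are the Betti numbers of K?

b_0 = 1, b_1 = 0, b_2 = 1.

We work with the vertex ordering P < Q < R < S < T. The simplices of K, each written with vertices in increasing order, are:

  0-simplices (5): P, Q, R, S, T
  1-simplices (9): PQ, PR, PS, PT, QR, QS, RS, RT, ST
  2-simplices (6): PQR, PQS, PRT, PST, QRS, RST

so the chain groups are C_0 ≅ Z^5, C_1 ≅ Z^9, C_2 ≅ Z^6.

Boundary ∂_1: C_1 → C_0 sends each edge [p,q] (with p < q) to q − p. For instance
  ∂RS = S − R.
The resulting 5×9 matrix has rank 4, and its Smith normal form has invariant factors (1,1,1,1).

∂_2: C_2 → C_1 sends each 2-simplex [p,q,r] to [q,r] − [p,r] + [p,q]. For instance
  ∂QRS = RS − QS + QR,
  ∂PQS = QS − PS + PQ.
As a 9×6 matrix over Z this has rank 5, with invariant factors (1,1,1,1,1).

Computing H_k = (kernel of ∂_k) / (image of ∂_{k+1}):

  H_0: rank C_0 − rank ∂_1 = 5 − 4 = 1, and the invariant factors of ∂_1 are all 1, so H_0 ≅ Z.
  H_1: rank ker ∂_1 − rank ∂_2 = (9 − 4) − 5 = 0, and the invariant factors of ∂_2 are all 1, so H_1 ≅ 0.
  H_2: rank ker ∂_2 − rank ∂_3 = (6 − 5) − 0 = 1, and there is no ∂_3, so H_2 ≅ Z.

Hence the Betti numbers are b_0 = 1, b_1 = 0, b_2 = 1.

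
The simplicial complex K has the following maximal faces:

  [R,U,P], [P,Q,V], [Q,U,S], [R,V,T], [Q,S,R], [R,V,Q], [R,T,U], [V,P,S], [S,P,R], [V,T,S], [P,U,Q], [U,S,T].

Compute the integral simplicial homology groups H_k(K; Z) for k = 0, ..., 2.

Take the total order P < Q < R < S < T < U < V on the vertex set. Then K (dimension 2) consists of the simplices:

  0-simplices (7): P, Q, R, S, T, U, V
  1-simplices (18): PQ, PR, PS, PU, PV, QR, QS, QU, QV, RS, RT, RU, RV, ST, SU, SV, TU, TV
  2-simplices (12): PQU, PQV, PRS, PRU, PSV, QRS, QRV, QSU, RTU, RTV, STU, STV

giving chain groups C_0 ≅ Z^7, C_1 ≅ Z^18, C_2 ≅ Z^12.

∂_1: C_1 → C_0 maps an edge to its endpoints' difference, ∂[p,q] = q − p. For instance
  ∂QV = V − Q.
As a 7×18 matrix over Z this has rank 6, with invariant factors (1,1,1,1,1,1).

∂_2: C_2 → C_1 maps a triangle to the signed sum of its edges. For instance
  ∂PSV = SV − PV + PS,
  ∂PQV = QV − PV + PQ.
This gives a 18×12 integer matrix of rank 12; reducing to Smith normal form yields diagonal entries (1,1,1,1,1,1,1,1,1,1,1,2).

From H_k ≅ ker(∂_k) / im(∂_{k+1}) we obtain:

  H_0: rank C_0 − rank ∂_1 = 7 − 6 = 1, and the invariant factors of ∂_1 are all 1, so H_0 ≅ Z.
  H_1: rank ker ∂_1 − rank ∂_2 = (18 − 6) − 12 = 0, and ∂_2 has invariant factor 2 > 1, so H_1 ≅ Z/2Z.
  H_2: rank ker ∂_2 − rank ∂_3 = (12 − 12) − 0 = 0, and there is no ∂_3, so H_2 ≅ 0.

As a check, the Euler characteristic is 7 − 18 + 12 = 1, which agrees with 1 − 0 + 0 = 1.
(K is a triangulation of the real projective plane RP^2.)

H_0 = Z,  H_1 = Z/2Z,  H_2 = 0.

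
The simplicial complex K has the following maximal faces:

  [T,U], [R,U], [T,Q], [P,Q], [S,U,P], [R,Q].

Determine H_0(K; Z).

Order the vertices as P < Q < R < S < T < U. Listing each simplex with vertices in this order, K has dimension 2 with simplices:

  0-simplices (6): P, Q, R, S, T, U
  1-simplices (8): PQ, PS, PU, QR, QT, RU, SU, TU
  2-simplices (1): PSU

Hence C_0 ≅ Z^6, C_1 ≅ Z^8, C_2 ≅ Z^1.

∂_1: C_1 → C_0 maps an edge to its endpoints' difference, ∂[p,q] = q − p. For instance
  ∂SU = U − S.
As a 6×8 matrix over Z this has rank 5, with invariant factors (1,1,1,1,1).

∂_2: C_2 → C_1 maps a triangle to the signed sum of its edges. For instance
  ∂PSU = SU − PU + PS.
The resulting 8×1 matrix has rank 1, and its Smith normal form has invariant factors (1).

From H_k ≅ ker(∂_k) / im(∂_{k+1}) we obtain:

  H_0: rank C_0 − rank ∂_1 = 6 − 5 = 1, and the invariant factors of ∂_1 are all 1, so H_0 = Z.

H_0 = Z.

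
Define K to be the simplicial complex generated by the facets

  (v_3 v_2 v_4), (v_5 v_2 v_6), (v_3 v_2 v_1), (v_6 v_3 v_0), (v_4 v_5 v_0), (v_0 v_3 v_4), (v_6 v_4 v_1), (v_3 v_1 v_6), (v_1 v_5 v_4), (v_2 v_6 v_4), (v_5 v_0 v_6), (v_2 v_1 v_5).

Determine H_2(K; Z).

H_2 = 0.

K has 7 vertices, 18 edges, 12 triangles.
rank ∂_2 = 12, rank ∂_3 = 0 ⇒ b_2 = 12 − 12 − 0 = 0. So H_2 = 0.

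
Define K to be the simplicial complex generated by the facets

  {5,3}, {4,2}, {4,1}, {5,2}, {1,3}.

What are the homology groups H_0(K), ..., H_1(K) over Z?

H_0 ≅ Z,  H_1 ≅ Z.

K has 5 vertices, 5 edges.
rank ∂_0 = 0, rank ∂_1 = 4 ⇒ b_0 = 5 − 0 − 4 = 1; all invariant factors of ∂_1 are 1 so no torsion. So H_0 = Z.
rank ∂_1 = 4, rank ∂_2 = 0 ⇒ b_1 = 5 − 4 − 0 = 1. So H_1 = Z.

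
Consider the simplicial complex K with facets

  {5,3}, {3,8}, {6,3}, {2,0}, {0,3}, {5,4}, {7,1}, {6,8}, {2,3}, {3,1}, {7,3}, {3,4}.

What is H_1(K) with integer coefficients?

H_1 = Z^4.

K has 9 vertices, 12 edges.
rank ∂_1 = 8, rank ∂_2 = 0 ⇒ b_1 = 12 − 8 − 0 = 4. So H_1 ≅ Z^4.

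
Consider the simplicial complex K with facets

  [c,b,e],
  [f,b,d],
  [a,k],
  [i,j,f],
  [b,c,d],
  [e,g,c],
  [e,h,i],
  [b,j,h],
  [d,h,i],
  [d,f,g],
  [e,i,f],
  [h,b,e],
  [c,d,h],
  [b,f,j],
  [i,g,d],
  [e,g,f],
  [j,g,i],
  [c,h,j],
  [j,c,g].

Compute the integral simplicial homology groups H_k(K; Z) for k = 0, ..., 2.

H_0 ≅ Z^2,  H_1 ≅ Z ⊕ Z_2,  H_2 = 0.

Fix the vertex order a < b < c < d < e < f < g < h < i < j < k and write every simplex with vertices in increasing order. Then dim K = 2 and the simplices of K are:

  0-simplices (11): a, b, c, d, e, f, g, h, i, j, k
  1-simplices (28): ak, bc, bd, be, bf, bh, bj, cd, ce, cg, ch, cj, df, dg, dh, di, ef, eg, eh, ei, fg, fi, fj, gi, gj, hi, hj, ij
  2-simplices (18): bcd, bce, bdf, beh, bfj, bhj, cdh, ceg, cgj, chj, dfg, dgi, dhi, efg, efi, ehi, fij, gij

giving chain groups C_0 ≅ Z^11, C_1 ≅ Z^28, C_2 ≅ Z^18.

Boundary ∂_1: C_1 → C_0 sends each edge [p,q] (with p < q) to q − p.
The 11×28 boundary matrix has rank 9 and Smith normal form diag(1,1,1,1,1,1,1,1,1).

∂_2: C_2 → C_1 sends each 2-simplex [p,q,r] to [q,r] − [p,r] + [p,q]. For instance
  ∂bfj = fj − bj + bf,
  ∂chj = hj − cj + ch.
The 28×18 boundary matrix has rank 18 and Smith normal form diag(1,1,1,1,1,1,1,1,1,1,1,1,1,1,1,1,1,2).

From H_k ≅ ker(∂_k) / im(∂_{k+1}) we obtain:

  H_0: rank C_0 − rank ∂_1 = 11 − 9 = 2, and the invariant factors of ∂_1 are all 1, so H_0 ≅ Z^2.
  H_1: rank ker ∂_1 − rank ∂_2 = (28 − 9) − 18 = 1, and ∂_2 has invariant factor 2 > 1, so H_1 ≅ Z ⊕ Z_2.
  H_2: rank ker ∂_2 − rank ∂_3 = (18 − 18) − 0 = 0, and there is no ∂_3, so H_2 ≅ 0.

As a check, the Euler characteristic is 11 − 28 + 18 = 1, which agrees with 2 − 1 + 0 = 1.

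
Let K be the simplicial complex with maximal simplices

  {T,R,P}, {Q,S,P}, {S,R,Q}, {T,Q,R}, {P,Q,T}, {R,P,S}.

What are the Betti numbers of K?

Order the vertices as P < Q < R < S < T. Listing each simplex with vertices in this order, K has dimension 2 with simplices:

  0-simplices (5): P, Q, R, S, T
  1-simplices (9): PQ, PR, PS, PT, QR, QS, QT, RS, RT
  2-simplices (6): PQS, PQT, PRS, PRT, QRS, QRT

giving chain groups C_0 ≅ Z^5, C_1 ≅ Z^9, C_2 ≅ Z^6.

∂_1: C_1 → C_0 maps an edge to its endpoints' difference, ∂[p,q] = q − p.
This gives a 5×9 integer matrix of rank 4; reducing to Smith normal form yields diagonal entries (1,1,1,1).

Boundary ∂_2: C_2 → C_1 maps a triangle to the signed sum of its edges. For instance
  ∂QRS = RS − QS + QR,
  ∂QRT = RT − QT + QR.
This gives a 9×6 integer matrix of rank 5; reducing to Smith normal form yields diagonal entries (1,1,1,1,1).

Computing H_k = (kernel of ∂_k) / (image of ∂_{k+1}):

  H_0: rank C_0 − rank ∂_1 = 5 − 4 = 1, and the invariant factors of ∂_1 are all 1, so H_0 = Z.
  H_1: rank ker ∂_1 − rank ∂_2 = (9 − 4) − 5 = 0, and the invariant factors of ∂_2 are all 1, so H_1 = 0.
  H_2: rank ker ∂_2 − rank ∂_3 = (6 − 5) − 0 = 1, and there is no ∂_3, so H_2 = Z.

Hence the Betti numbers are b_0 = 1, b_1 = 0, b_2 = 1.

b_0 = 1, b_1 = 0, b_2 = 1.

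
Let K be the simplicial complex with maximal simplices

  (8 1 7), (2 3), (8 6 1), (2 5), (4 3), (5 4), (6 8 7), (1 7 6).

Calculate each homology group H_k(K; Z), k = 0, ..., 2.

Order the vertices as 1 < 2 < 3 < 4 < 5 < 6 < 7 < 8. Listing each simplex with vertices in this order, K has dimension 2 with simplices:

  0-simplices (8): [1], [2], [3], [4], [5], [6], [7], [8]
  1-simplices (10): [1,6], [1,7], [1,8], [2,3], [2,5], [3,4], [4,5], [6,7], [6,8], [7,8]
  2-simplices (4): [1,6,7], [1,6,8], [1,7,8], [6,7,8]

Hence C_0 ≅ Z^8, C_1 ≅ Z^10, C_2 ≅ Z^4.

Boundary ∂_1: C_1 → C_0 sends each edge [p,q] (with p < q) to q − p. For instance
  ∂[6,8] = [8] − [6].
As a 8×10 matrix over Z this has rank 6, with invariant factors (1,1,1,1,1,1).

The boundary map ∂_2: C_2 → C_1 acts by ∂[p,q,r] = [q,r] − [p,r] + [p,q]. For instance
  ∂[1,7,8] = [7,8] − [1,8] + [1,7],
  ∂[1,6,8] = [6,8] − [1,8] + [1,6].
This gives a 10×4 integer matrix of rank 3; reducing to Smith normal form yields diagonal entries (1,1,1).

From H_k ≅ ker(∂_k) / im(∂_{k+1}) we obtain:

  H_0: rank C_0 − rank ∂_1 = 8 − 6 = 2, and the invariant factors of ∂_1 are all 1, so H_0 = Z^2.
  H_1: rank ker ∂_1 − rank ∂_2 = (10 − 6) − 3 = 1, and the invariant factors of ∂_2 are all 1, so H_1 = Z.
  H_2: rank ker ∂_2 − rank ∂_3 = (4 − 3) − 0 = 1, and there is no ∂_3, so H_2 = Z.

H_0 ≅ Z^2,  H_1 ≅ Z,  H_2 ≅ Z.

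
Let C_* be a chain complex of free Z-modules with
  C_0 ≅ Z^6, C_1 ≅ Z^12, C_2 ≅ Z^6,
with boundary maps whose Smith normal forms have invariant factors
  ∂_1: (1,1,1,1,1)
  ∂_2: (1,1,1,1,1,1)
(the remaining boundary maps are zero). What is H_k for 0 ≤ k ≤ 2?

H_0: b_0 = 6 − 0 − 5 = 1; torsion from ∂_1 factors > 1: none. So H_0 ≅ Z.
H_1: b_1 = 12 − 5 − 6 = 1; torsion from ∂_2 factors > 1: none. So H_1 ≅ Z.
H_2: b_2 = 6 − 6 − 0 = 0; torsion from ∂_3 factors > 1: none. So H_2 ≅ 0.

H_0 ≅ Z,  H_1 ≅ Z,  H_2 = 0.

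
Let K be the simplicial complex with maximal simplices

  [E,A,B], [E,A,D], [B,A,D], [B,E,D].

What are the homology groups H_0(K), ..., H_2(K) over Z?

H_0 ≅ Z,  H_1 = 0,  H_2 ≅ Z.

We work with the vertex ordering A < B < D < E. The simplices of K, each written with vertices in increasing order, are:

  0-simplices (4): A, B, D, E
  1-simplices (6): AB, AD, AE, BD, BE, DE
  2-simplices (4): ABD, ABE, ADE, BDE

giving chain groups C_0 ≅ Z^4, C_1 ≅ Z^6, C_2 ≅ Z^4.

The boundary map ∂_1: C_1 → C_0 sends each edge [p,q] (with p < q) to q − p. For instance
  ∂AB = B − A.
The 4×6 boundary matrix has rank 3 and Smith normal form diag(1,1,1).

Boundary ∂_2: C_2 → C_1 maps a triangle to the signed sum of its edges. For instance
  ∂ADE = DE − AE + AD,
  ∂ABE = BE − AE + AB.
This gives a 6×4 integer matrix of rank 3; reducing to Smith normal form yields diagonal entries (1,1,1).

Now H_k = ker ∂_k / im ∂_{k+1}, so:

  H_0: rank C_0 − rank ∂_1 = 4 − 3 = 1, and the invariant factors of ∂_1 are all 1, so H_0 ≅ Z.
  H_1: rank ker ∂_1 − rank ∂_2 = (6 − 3) − 3 = 0, and the invariant factors of ∂_2 are all 1, so H_1 ≅ 0.
  H_2: rank ker ∂_2 − rank ∂_3 = (4 − 3) − 0 = 1, and there is no ∂_3, so H_2 ≅ Z.

As a check, the Euler characteristic is 4 − 6 + 4 = 2, which agrees with 1 − 0 + 1 = 2.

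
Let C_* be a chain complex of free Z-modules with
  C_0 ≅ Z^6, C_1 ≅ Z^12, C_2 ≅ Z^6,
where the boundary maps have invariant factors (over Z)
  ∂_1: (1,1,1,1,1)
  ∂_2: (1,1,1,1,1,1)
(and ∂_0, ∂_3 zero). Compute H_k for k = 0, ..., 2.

H_0: b_0 = 6 − 0 − 5 = 1; torsion from ∂_1 factors > 1: none. So H_0 = Z.
H_1: b_1 = 12 − 5 − 6 = 1; torsion from ∂_2 factors > 1: none. So H_1 = Z.
H_2: b_2 = 6 − 6 − 0 = 0; torsion from ∂_3 factors > 1: none. So H_2 = 0.

H_0 = Z,  H_1 = Z,  H_2 = 0.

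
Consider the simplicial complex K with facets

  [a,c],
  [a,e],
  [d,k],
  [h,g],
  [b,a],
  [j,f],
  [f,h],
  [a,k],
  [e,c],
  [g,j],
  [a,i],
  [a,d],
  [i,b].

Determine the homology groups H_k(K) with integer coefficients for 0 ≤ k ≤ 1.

H_0 = Z^2,  H_1 = Z^4.

We work with the vertex ordering a < b < c < d < e < f < g < h < i < j < k. The simplices of K, each written with vertices in increasing order, are:

  0-simplices (11): a, b, c, d, e, f, g, h, i, j, k
  1-simplices (13): ab, ac, ad, ae, ai, ak, bi, ce, dk, fh, fj, gh, gj

so the chain groups are C_0 ≅ Z^11, C_1 ≅ Z^13.

The boundary map ∂_1: C_1 → C_0 is given by ∂[p,q] = [q] − [p]. For instance
  ∂dk = k − d.
The resulting 11×13 matrix has rank 9, and its Smith normal form has invariant factors (1,1,1,1,1,1,1,1,1).

Computing H_k = (kernel of ∂_k) / (image of ∂_{k+1}):

  H_0: rank C_0 − rank ∂_1 = 11 − 9 = 2, and the invariant factors of ∂_1 are all 1, so H_0 ≅ Z^2.
  H_1: rank ker ∂_1 − rank ∂_2 = (13 − 9) − 0 = 4, and there is no ∂_2, so H_1 ≅ Z^4.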